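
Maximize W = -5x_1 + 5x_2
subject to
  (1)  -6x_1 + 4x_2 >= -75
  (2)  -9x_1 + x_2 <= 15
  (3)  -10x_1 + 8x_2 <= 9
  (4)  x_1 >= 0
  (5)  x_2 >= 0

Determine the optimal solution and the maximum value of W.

At the optimal vertex, -6x_1 + 4x_2 = -75 and -10x_1 + 8x_2 = 9.
Solving simultaneously gives x_1 = 159/2, x_2 = 201/2.

x_1 = 159/2, x_2 = 201/2, maximum W = 105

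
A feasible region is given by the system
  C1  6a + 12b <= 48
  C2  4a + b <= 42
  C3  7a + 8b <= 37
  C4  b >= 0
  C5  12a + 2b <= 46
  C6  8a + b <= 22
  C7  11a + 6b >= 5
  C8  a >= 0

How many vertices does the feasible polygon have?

The feasible vertices (each the meet of two boundaries and inside every other half-plane) are:
  (5/3, 19/6)
  (0, 4)
  (139/57, 142/57)
  (11/4, 0)
  (5/11, 0)
  (0, 5/6)

6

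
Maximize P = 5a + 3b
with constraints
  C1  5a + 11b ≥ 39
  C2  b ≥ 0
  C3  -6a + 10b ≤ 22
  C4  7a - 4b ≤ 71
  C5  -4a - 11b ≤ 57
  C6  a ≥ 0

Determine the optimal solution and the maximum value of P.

a = 399/23, b = 290/23, maximum P = 2865/23

Extreme points and P = 5a + 3b:
  (39/5, 0) → P = 39
  (37/29, 86/29) → P = 443/29
  (71/7, 0) → P = 355/7
  (399/23, 290/23) → P = 2865/23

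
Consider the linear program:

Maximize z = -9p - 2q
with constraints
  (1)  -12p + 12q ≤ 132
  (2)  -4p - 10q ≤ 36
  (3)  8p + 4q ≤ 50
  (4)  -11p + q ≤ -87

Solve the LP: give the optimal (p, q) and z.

p = 139/19, q = -124/19, maximum z = -1003/19

At the optimal vertex, -4p - 10q = 36 and -11p + q = -87.
Solving simultaneously gives p = 139/19, q = -124/19.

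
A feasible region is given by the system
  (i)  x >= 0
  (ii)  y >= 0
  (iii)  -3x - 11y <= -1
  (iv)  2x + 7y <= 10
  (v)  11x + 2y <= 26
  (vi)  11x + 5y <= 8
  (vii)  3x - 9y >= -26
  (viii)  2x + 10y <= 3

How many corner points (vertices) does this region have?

Pairwise boundary intersections that survive every other constraint:
  (0, 1/11)
  (0, 3/10)
  (1/3, 0)
  (8/11, 0)
  (13/20, 17/100)

5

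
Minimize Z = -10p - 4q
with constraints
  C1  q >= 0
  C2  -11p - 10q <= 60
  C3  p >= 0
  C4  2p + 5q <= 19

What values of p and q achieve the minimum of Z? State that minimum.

Feasible corners and Z = -10p - 4q:
  (0, 0) → Z = 0
  (19/2, 0) → Z = -95
  (0, 19/5) → Z = -76/5

The binding constraints are q = 0 and 2p + 5q = 19.
Solving simultaneously gives p = 19/2, q = 0.

p = 19/2, q = 0, minimum Z = -95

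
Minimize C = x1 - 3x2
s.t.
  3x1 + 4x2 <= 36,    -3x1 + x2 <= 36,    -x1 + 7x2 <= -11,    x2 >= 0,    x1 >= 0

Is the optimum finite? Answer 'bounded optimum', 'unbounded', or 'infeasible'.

Corner points and C = x1 - 3x2:
  (296/25, 3/25) → C = 287/25
  (12, 0) → C = 12
  (11, 0) → C = 11
The feasible region has finitely many vertices and no improving ray; the minimum is 11 at (11, 0).

bounded optimum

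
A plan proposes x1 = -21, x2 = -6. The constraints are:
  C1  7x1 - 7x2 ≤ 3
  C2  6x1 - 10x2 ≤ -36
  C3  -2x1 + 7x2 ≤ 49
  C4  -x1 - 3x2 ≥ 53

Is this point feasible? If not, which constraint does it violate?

not feasible — violates C4

Constraint C4: -x1 - 3x2 = 39, which is not ≥ 53. All other constraints are satisfied.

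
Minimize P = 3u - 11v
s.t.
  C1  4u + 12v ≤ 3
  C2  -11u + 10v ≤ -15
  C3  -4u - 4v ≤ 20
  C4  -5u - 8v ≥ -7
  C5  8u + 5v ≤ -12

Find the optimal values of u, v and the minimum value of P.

u = -1/3, v = -28/15, minimum P = 293/15

Corner points and P = 3u - 11v:
  (-5/3, -10/3) → P = 95/3
  (-1/3, -28/15) → P = 293/15
  (13/3, -28/3) → P = 347/3

The binding constraints are -11u + 10v = -15 and 8u + 5v = -12.
Solving simultaneously gives u = -1/3, v = -28/15.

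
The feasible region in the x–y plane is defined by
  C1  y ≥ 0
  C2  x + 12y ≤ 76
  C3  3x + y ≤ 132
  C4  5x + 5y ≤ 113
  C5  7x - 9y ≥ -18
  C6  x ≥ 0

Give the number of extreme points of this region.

Of the 15 pairwise boundary intersections, those satisfying every inequality are:
  (113/5, 0)
  (0, 0)
  (976/55, 267/55)
  (156/31, 550/93)
  (0, 2)

5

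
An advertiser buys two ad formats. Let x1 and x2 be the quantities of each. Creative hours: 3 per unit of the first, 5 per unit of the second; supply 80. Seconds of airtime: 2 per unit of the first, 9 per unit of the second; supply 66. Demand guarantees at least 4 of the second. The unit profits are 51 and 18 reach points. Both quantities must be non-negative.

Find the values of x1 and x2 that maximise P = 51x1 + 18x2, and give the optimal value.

x1 = 15, x2 = 4, maximum P = 837

The optimum lies where 2x1 + 9x2 = 66 and x2 = 4.
Solving simultaneously gives x1 = 15, x2 = 4.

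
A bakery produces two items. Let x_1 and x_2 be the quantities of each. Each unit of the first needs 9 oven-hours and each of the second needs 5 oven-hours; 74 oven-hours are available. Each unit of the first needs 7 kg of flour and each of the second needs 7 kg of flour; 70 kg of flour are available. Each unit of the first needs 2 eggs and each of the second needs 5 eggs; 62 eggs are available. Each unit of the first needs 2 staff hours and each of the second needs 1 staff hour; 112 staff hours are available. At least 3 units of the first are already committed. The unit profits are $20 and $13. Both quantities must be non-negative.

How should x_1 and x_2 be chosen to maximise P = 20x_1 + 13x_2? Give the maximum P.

x_1 = 6, x_2 = 4, maximum P = 172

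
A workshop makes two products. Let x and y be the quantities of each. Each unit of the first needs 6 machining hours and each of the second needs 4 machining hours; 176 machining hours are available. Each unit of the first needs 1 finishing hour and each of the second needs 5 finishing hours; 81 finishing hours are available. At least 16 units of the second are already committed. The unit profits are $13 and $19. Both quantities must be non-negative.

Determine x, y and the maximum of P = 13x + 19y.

Extreme points and P = 13x + 19y:
  (0, 81/5) → P = 1539/5
  (0, 16) → P = 304
  (1, 16) → P = 317

The binding constraints are x + 5y = 81 and y = 16.
Solving simultaneously gives x = 1, y = 16.

x = 1, y = 16, maximum P = 317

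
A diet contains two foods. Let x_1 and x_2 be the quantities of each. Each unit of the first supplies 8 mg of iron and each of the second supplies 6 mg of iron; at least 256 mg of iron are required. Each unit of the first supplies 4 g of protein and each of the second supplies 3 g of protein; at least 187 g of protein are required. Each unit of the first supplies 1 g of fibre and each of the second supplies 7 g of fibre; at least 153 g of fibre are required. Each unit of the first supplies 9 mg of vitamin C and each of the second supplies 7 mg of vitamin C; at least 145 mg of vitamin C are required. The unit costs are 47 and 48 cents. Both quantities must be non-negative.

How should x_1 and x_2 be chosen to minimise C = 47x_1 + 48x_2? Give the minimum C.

Corner points and C = 47x_1 + 48x_2:
  (0, 187/3) → C = 2992
  (153, 0) → C = 7191
  (34, 17) → C = 2414
The feasible region is unbounded (it extends along (0, 1), (1, 0)), but C strictly increases along every unbounded feasible direction, so there is no improving ray and the minimum is attained at a vertex.

The optimum lies where 4x_1 + 3x_2 = 187 and x_1 + 7x_2 = 153.
Solving simultaneously gives x_1 = 34, x_2 = 17.

x_1 = 34, x_2 = 17, minimum C = 2414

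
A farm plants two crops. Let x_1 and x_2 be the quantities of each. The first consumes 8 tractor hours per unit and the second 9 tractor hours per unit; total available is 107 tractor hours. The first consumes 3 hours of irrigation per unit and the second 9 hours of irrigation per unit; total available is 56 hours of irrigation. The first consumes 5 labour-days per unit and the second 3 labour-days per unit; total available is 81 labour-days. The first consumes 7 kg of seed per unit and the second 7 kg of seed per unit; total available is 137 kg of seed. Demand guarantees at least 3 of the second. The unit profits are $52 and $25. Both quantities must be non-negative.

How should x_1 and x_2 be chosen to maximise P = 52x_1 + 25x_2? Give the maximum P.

Feasible corners and P = 52x_1 + 25x_2:
  (0, 56/9) → P = 1400/9
  (0, 3) → P = 75
  (29/3, 3) → P = 1733/3

The binding constraints are 3x_1 + 9x_2 = 56 and x_2 = 3.
Solving simultaneously gives x_1 = 29/3, x_2 = 3.

x_1 = 29/3, x_2 = 3, maximum P = 1733/3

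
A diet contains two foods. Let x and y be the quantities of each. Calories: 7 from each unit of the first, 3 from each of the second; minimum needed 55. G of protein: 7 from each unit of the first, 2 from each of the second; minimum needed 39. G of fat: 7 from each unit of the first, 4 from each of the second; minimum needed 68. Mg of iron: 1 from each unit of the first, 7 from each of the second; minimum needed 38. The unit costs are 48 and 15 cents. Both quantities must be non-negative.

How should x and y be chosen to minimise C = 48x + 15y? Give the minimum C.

Extreme points and C = 48x + 15y:
  (0, 39/2) → C = 585/2
  (38, 0) → C = 1824
  (1, 16) → C = 288
  (16/7, 13) → C = 2133/7
  (36/5, 22/5) → C = 2058/5
The feasible region is unbounded (it extends along (0, 1), (1, 0)), but C strictly increases along every unbounded feasible direction, so there is no improving ray and the minimum is attained at a vertex.

The binding constraints are 7x + 3y = 55 and 7x + 2y = 39.
Solving simultaneously gives x = 1, y = 16.

x = 1, y = 16, minimum C = 288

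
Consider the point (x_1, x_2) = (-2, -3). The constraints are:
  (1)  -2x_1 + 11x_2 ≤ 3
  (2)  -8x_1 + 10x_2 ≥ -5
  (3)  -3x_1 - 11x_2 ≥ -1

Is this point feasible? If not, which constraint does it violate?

Constraint (2): -8x_1 + 10x_2 = -14, which is not ≥ -5. All other constraints are satisfied.

not feasible — violates (2)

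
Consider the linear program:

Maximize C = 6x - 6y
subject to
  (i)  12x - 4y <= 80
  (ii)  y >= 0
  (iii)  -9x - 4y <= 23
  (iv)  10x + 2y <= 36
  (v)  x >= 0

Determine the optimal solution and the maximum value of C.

Extreme points and C = 6x - 6y:
  (18/5, 0) → C = 108/5
  (0, 0) → C = 0
  (0, 18) → C = -108

x = 18/5, y = 0, maximum C = 108/5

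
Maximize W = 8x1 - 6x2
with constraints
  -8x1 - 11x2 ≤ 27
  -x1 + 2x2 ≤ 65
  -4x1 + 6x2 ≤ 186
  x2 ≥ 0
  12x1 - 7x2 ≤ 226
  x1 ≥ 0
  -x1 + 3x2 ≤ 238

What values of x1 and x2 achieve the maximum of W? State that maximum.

Corner points and W = 8x1 - 6x2:
  (9, 37) → W = -150
  (907/17, 1006/17) → W = 1220/17
  (0, 31) → W = -186
  (113/6, 0) → W = 452/3
  (0, 0) → W = 0

The binding constraints are x2 = 0 and 12x1 - 7x2 = 226.
Solving simultaneously gives x1 = 113/6, x2 = 0.

x1 = 113/6, x2 = 0, maximum W = 452/3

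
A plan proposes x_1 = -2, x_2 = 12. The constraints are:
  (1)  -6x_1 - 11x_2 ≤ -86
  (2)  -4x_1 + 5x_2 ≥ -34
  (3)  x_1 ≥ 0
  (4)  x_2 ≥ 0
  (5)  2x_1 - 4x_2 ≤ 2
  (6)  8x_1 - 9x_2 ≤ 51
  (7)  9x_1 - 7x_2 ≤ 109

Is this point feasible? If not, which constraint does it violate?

Constraint (3): x_1 = -2, which is not ≥ 0. All other constraints are satisfied.

not feasible — violates (3)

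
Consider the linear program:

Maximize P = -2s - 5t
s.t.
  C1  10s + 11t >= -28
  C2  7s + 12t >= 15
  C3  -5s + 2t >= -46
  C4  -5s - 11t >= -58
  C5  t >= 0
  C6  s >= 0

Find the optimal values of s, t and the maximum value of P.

s = 15/7, t = 0, maximum P = -30/7

Feasible corners and P = -2s - 5t:
  (15/7, 0) → P = -30/7
  (0, 5/4) → P = -25/4
  (622/65, 12/13) → P = -1544/65
  (46/5, 0) → P = -92/5
  (0, 58/11) → P = -290/11

At the optimal vertex, 7s + 12t = 15 and t = 0.
Solving simultaneously gives s = 15/7, t = 0.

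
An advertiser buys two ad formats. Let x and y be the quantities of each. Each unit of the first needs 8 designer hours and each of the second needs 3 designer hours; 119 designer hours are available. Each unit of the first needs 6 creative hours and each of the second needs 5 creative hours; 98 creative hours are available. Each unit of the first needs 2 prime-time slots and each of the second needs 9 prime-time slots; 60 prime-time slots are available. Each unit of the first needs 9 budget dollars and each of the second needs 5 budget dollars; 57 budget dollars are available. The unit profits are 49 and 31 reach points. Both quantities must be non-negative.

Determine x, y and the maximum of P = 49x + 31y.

x = 3, y = 6, maximum P = 333

Extreme points and P = 49x + 31y:
  (0, 0) → P = 0
  (0, 20/3) → P = 620/3
  (19/3, 0) → P = 931/3
  (3, 6) → P = 333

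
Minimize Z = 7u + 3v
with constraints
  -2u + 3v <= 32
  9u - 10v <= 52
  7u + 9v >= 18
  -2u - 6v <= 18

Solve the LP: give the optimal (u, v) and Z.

u = -6, v = 20/3, minimum Z = -22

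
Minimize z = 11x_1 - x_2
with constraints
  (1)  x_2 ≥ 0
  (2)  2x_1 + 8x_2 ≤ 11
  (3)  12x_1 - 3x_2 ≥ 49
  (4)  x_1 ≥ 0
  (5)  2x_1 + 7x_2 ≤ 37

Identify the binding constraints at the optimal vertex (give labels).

(1) and (3)

Corner points and z = 11x_1 - x_2:
  (11/2, 0) → z = 121/2
  (49/12, 0) → z = 539/12
  (25/6, 1/3) → z = 91/2

The minimum is at (49/12, 0). Substituting into each constraint, equality holds for (1) and (3); the remaining constraints have slack.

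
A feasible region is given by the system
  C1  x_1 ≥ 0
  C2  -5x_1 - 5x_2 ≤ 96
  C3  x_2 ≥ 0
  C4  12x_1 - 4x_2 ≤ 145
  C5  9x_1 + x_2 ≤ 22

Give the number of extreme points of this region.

Intersecting each pair of boundary lines and keeping only the points that satisfy every inequality leaves:
  (0, 0)
  (0, 22)
  (22/9, 0)

3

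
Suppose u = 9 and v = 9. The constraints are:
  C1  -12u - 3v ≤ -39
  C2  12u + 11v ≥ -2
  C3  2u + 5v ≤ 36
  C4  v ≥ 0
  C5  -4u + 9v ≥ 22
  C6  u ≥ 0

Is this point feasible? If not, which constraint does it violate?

not feasible — violates C3

Constraint C3: 2u + 5v = 63, which is not ≤ 36. All other constraints are satisfied.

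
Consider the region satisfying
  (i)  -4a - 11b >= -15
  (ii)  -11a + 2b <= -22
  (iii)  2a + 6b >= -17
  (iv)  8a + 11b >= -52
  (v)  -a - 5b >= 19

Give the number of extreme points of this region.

3

Of the 10 pairwise boundary intersections, those satisfying every inequality are:
  (277/2, -49)
  (284/9, -91/9)
  (29/4, -21/4)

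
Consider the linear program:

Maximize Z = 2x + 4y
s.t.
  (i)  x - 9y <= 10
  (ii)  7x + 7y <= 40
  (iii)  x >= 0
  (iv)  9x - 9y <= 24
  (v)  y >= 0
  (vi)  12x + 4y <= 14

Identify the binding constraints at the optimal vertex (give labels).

Corner points and Z = 2x + 4y:
  (0, 0) → Z = 0
  (0, 7/2) → Z = 14
  (7/6, 0) → Z = 7/3

The maximum is at (0, 7/2). Substituting into each constraint, equality holds for (iii) and (vi); the remaining constraints have slack.

(iii) and (vi)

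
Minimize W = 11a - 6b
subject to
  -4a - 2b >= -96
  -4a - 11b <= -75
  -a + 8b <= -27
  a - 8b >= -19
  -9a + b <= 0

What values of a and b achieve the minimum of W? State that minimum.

a = 897/43, b = -33/43, minimum W = 10065/43

Corner points and W = 11a - 6b:
  (151/6, -7/3) → W = 1745/6
  (411/17, -6/17) → W = 4557/17
  (897/43, -33/43) → W = 10065/43

The optimum lies where -4a - 11b = -75 and -a + 8b = -27.
Solving simultaneously gives a = 897/43, b = -33/43.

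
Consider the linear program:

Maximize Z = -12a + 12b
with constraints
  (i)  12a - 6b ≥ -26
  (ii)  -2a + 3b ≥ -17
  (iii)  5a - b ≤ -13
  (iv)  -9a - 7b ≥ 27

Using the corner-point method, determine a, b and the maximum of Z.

At the optimal vertex, 12a - 6b = -26 and 5a - b = -13.
Solving simultaneously gives a = -26/9, b = -13/9.

a = -26/9, b = -13/9, maximum Z = 52/3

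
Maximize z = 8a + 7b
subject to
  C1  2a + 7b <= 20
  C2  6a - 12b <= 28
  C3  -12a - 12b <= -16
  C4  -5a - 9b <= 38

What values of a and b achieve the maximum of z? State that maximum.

Vertices and z = 8a + 7b:
  (218/33, 32/33) → z = 656/11
  (-32/15, 52/15) → z = 36/5
  (22/9, -10/9) → z = 106/9

a = 218/33, b = 32/33, maximum z = 656/11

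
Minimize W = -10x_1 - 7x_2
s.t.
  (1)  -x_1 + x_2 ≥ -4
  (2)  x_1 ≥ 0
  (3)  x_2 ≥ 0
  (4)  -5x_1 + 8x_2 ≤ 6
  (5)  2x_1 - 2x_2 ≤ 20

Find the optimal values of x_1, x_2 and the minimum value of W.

x_1 = 38/3, x_2 = 26/3, minimum W = -562/3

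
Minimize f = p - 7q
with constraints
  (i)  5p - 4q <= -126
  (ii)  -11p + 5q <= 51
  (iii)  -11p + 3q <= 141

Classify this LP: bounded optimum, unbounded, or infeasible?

From the feasible point (426/19, 1131/19), moving in the direction (5, 11) keeps every constraint satisfied while f decreases without bound.

unbounded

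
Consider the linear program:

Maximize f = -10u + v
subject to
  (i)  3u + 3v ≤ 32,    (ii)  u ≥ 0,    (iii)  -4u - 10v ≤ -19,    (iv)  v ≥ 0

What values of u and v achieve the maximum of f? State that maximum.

Extreme points and f = -10u + v:
  (0, 32/3) → f = 32/3
  (32/3, 0) → f = -320/3
  (0, 19/10) → f = 19/10
  (19/4, 0) → f = -95/2

At the optimal vertex, 3u + 3v = 32 and u = 0.
Solving simultaneously gives u = 0, v = 32/3.

u = 0, v = 32/3, maximum f = 32/3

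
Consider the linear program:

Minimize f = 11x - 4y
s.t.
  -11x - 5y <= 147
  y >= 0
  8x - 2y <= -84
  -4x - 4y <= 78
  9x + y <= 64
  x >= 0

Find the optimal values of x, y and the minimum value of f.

x = 0, y = 64, minimum f = -256

Corner points and f = 11x - 4y:
  (22/13, 634/13) → f = -2294/13
  (0, 42) → f = -168
  (0, 64) → f = -256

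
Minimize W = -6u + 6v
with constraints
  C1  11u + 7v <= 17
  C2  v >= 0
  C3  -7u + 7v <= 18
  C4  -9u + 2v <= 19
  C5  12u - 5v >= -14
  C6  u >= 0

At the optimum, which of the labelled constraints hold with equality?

C1 and C2

Corner points and W = -6u + 6v:
  (17/11, 0) → W = -102/11
  (0, 17/7) → W = 102/7
  (0, 0) → W = 0

The minimum is at (17/11, 0). Substituting into each constraint, equality holds for C1 and C2; the remaining constraints have slack.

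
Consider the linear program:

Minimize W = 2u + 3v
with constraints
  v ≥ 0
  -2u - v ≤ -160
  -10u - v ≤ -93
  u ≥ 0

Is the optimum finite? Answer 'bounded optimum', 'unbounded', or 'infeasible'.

Vertices and W = 2u + 3v:
  (80, 0) → W = 160
  (0, 160) → W = 480
The feasible region has finitely many vertices and no improving ray; the minimum is 160 at (80, 0).

bounded optimum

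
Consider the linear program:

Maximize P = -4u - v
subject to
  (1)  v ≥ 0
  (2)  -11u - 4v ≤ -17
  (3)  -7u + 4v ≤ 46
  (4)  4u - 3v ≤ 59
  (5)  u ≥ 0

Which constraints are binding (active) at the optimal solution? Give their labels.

(2) and (5)

Extreme points and P = -4u - v:
  (17/11, 0) → P = -68/11
  (59/4, 0) → P = -59
  (0, 17/4) → P = -17/4
  (0, 23/2) → P = -23/2
The feasible region is unbounded (it extends along (3, 4), (4, 7)), but P strictly decreases along every unbounded feasible direction, so there is no improving ray and the maximum is attained at a vertex.

The maximum is at (0, 17/4). Substituting into each constraint, equality holds for (2) and (5); the remaining constraints have slack.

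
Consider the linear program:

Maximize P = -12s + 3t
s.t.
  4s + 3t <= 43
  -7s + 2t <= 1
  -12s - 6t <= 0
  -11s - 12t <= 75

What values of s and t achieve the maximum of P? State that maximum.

Extreme points and P = -12s + 3t:
  (83/29, 305/29) → P = -81/29
  (247/5, -773/15) → P = -3737/5
  (-1/11, 2/11) → P = 18/11
  (75/13, -150/13) → P = -1350/13

s = -1/11, t = 2/11, maximum P = 18/11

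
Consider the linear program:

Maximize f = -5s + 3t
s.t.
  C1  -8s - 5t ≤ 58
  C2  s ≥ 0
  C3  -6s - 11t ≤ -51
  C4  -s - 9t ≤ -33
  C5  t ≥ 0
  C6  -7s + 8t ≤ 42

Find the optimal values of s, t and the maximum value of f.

s = 0, t = 21/4, maximum f = 63/4

Corner points and f = -5s + 3t:
  (0, 51/11) → f = 153/11
  (0, 21/4) → f = 63/4
  (96/43, 147/43) → f = -39/43
  (33, 0) → f = -165
The feasible region is unbounded (it extends along (8, 7), (1, 0)), but f strictly decreases along every unbounded feasible direction, so there is no improving ray and the maximum is attained at a vertex.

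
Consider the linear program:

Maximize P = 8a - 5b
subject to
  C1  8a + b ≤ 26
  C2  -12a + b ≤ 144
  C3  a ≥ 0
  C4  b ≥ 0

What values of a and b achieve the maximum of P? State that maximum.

a = 13/4, b = 0, maximum P = 26

Extreme points and P = 8a - 5b:
  (0, 26) → P = -130
  (13/4, 0) → P = 26
  (0, 0) → P = 0

The optimum lies where 8a + b = 26 and b = 0.
Solving simultaneously gives a = 13/4, b = 0.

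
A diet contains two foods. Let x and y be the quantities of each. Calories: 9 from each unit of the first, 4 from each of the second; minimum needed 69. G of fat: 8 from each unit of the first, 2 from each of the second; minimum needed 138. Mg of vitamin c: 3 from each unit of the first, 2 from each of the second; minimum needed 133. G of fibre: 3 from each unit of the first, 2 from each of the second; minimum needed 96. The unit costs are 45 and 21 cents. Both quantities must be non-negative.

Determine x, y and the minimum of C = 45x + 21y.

Corner points and C = 45x + 21y:
  (0, 69) → C = 1449
  (133/3, 0) → C = 1995
  (1, 65) → C = 1410
The feasible region is unbounded (it extends along (0, 1), (1, 0)), but C strictly increases along every unbounded feasible direction, so there is no improving ray and the minimum is attained at a vertex.

The optimum lies where 8x + 2y = 138 and 3x + 2y = 133.
Solving simultaneously gives x = 1, y = 65.

x = 1, y = 65, minimum C = 1410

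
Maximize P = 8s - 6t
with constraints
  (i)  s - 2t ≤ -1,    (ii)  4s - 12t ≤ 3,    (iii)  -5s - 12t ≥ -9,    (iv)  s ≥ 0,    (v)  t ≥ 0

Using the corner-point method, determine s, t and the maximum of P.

s = 3/11, t = 7/11, maximum P = -18/11

Vertices and P = 8s - 6t:
  (3/11, 7/11) → P = -18/11
  (0, 1/2) → P = -3
  (0, 3/4) → P = -9/2

At the optimal vertex, s - 2t = -1 and -5s - 12t = -9.
Solving simultaneously gives s = 3/11, t = 7/11.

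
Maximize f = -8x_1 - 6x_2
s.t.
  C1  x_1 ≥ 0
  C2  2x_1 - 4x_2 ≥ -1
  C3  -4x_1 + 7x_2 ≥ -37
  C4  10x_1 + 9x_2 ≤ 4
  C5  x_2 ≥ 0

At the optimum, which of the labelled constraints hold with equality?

C1 and C5

Vertices and f = -8x_1 - 6x_2:
  (0, 1/4) → f = -3/2
  (0, 0) → f = 0
  (7/58, 9/29) → f = -82/29
  (2/5, 0) → f = -16/5

The maximum is at (0, 0). Substituting into each constraint, equality holds for C1 and C5; the remaining constraints have slack.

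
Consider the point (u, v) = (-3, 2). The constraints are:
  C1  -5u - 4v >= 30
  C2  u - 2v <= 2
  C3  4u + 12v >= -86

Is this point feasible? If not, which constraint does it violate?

not feasible — violates C1

Constraint C1: -5u - 4v = 7, which is not ≥ 30. All other constraints are satisfied.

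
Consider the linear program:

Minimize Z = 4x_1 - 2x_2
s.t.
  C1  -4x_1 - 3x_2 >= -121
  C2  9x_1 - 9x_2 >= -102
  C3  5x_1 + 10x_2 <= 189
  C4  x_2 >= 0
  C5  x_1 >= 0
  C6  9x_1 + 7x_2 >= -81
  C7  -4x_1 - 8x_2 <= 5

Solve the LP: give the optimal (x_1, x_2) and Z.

Corner points and Z = 4x_1 - 2x_2:
  (643/25, 151/25) → Z = 454/5
  (121/4, 0) → Z = 121
  (227/45, 737/45) → Z = -566/45
  (0, 34/3) → Z = -68/3
  (0, 0) → Z = 0

At the optimal vertex, 9x_1 - 9x_2 = -102 and x_1 = 0.
Solving simultaneously gives x_1 = 0, x_2 = 34/3.

x_1 = 0, x_2 = 34/3, minimum Z = -68/3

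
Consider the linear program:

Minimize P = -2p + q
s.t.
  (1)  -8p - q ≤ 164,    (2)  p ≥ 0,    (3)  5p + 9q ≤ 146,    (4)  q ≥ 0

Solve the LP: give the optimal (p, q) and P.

Feasible corners and P = -2p + q:
  (0, 146/9) → P = 146/9
  (0, 0) → P = 0
  (146/5, 0) → P = -292/5

The binding constraints are 5p + 9q = 146 and q = 0.
Solving simultaneously gives p = 146/5, q = 0.

p = 146/5, q = 0, minimum P = -292/5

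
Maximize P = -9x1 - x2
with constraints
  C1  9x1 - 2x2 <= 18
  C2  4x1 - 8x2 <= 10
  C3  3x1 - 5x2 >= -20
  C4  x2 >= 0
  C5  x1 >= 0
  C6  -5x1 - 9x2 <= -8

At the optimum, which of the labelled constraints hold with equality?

Extreme points and P = -9x1 - x2:
  (10/3, 6) → P = -36
  (2, 0) → P = -18
  (0, 4) → P = -4
  (8/5, 0) → P = -72/5
  (0, 8/9) → P = -8/9

The maximum is at (0, 8/9). Substituting into each constraint, equality holds for C5 and C6; the remaining constraints have slack.

C5 and C6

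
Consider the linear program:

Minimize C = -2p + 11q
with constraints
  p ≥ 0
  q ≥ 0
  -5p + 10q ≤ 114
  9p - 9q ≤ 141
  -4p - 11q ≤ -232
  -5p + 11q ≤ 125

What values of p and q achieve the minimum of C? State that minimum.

p = 1213/45, q = 508/45, minimum C = 1054/15

Vertices and C = -2p + 11q:
  (1213/45, 508/45) → C = 1054/15
  (446/9, 305/9) → C = 821/3
  (107/9, 1660/99) → C = 482/3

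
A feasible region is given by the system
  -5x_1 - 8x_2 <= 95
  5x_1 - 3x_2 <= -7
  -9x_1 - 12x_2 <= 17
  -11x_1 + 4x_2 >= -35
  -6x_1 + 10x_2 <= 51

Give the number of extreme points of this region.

3

The feasible vertices (each the meet of two boundaries and inside every other half-plane) are:
  (-45/29, -22/87)
  (83/32, 213/32)
  (-391/81, 119/54)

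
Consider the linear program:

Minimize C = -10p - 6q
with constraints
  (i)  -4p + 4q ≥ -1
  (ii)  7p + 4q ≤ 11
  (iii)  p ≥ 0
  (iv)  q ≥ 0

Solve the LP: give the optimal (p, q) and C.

p = 0, q = 11/4, minimum C = -33/2

Vertices and C = -10p - 6q:
  (12/11, 37/44) → C = -351/22
  (1/4, 0) → C = -5/2
  (0, 11/4) → C = -33/2
  (0, 0) → C = 0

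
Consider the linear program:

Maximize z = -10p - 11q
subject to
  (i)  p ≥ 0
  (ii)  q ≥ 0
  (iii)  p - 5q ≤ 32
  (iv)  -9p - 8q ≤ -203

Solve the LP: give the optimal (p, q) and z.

p = 203/9, q = 0, maximum z = -2030/9

Extreme points and z = -10p - 11q:
  (0, 203/8) → z = -2233/8
  (32, 0) → z = -320
  (203/9, 0) → z = -2030/9
The feasible region is unbounded (it extends along (0, 1), (5, 1)), but z strictly decreases along every unbounded feasible direction, so there is no improving ray and the maximum is attained at a vertex.

The binding constraints are q = 0 and -9p - 8q = -203.
Solving simultaneously gives p = 203/9, q = 0.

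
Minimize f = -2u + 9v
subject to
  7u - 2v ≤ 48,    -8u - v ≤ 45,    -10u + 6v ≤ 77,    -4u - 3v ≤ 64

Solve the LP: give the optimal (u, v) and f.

Feasible corners and f = -2u + 9v:
  (221/11, 1019/22) → f = 8287/22
  (16/29, -640/29) → f = -5792/29
  (-347/58, 83/29) → f = 1094/29
  (-71/20, -83/5) → f = -1423/10

The optimum lies where 7u - 2v = 48 and -4u - 3v = 64.
Solving simultaneously gives u = 16/29, v = -640/29.

u = 16/29, v = -640/29, minimum f = -5792/29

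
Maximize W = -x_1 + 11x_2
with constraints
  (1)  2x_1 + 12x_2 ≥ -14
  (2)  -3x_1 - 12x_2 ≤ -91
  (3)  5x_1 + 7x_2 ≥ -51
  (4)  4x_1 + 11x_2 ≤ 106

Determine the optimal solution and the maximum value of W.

x_1 = -1303/27, x_2 = 734/27, maximum W = 9377/27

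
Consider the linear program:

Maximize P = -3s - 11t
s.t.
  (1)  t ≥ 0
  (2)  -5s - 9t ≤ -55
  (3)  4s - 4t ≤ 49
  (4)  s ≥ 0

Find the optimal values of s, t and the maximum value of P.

s = 11, t = 0, maximum P = -33

The feasible region is unbounded (it extends along (1, 1), (0, 1)), but P strictly decreases along every unbounded feasible direction, so there is no improving ray and the maximum is attained at a vertex.

The binding constraints are t = 0 and -5s - 9t = -55.
Solving simultaneously gives s = 11, t = 0.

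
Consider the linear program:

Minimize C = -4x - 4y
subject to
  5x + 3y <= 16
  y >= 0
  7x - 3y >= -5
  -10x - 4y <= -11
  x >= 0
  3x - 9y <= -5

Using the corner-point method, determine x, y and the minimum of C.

x = 11/12, y = 137/36, minimum C = -170/9

Vertices and C = -4x - 4y:
  (11/12, 137/36) → C = -170/9
  (43/18, 73/54) → C = -404/27
  (13/58, 127/58) → C = -280/29
  (79/102, 83/102) → C = -108/17

The binding constraints are 5x + 3y = 16 and 7x - 3y = -5.
Solving simultaneously gives x = 11/12, y = 137/36.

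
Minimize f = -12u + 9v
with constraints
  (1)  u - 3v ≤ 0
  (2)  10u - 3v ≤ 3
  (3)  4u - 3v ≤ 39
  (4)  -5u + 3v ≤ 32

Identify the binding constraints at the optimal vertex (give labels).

Extreme points and f = -12u + 9v:
  (1/3, 1/9) → f = -3
  (-8, -8/3) → f = 72
  (7, 67/3) → f = 117

The minimum is at (1/3, 1/9). Substituting into each constraint, equality holds for (1) and (2); the remaining constraints have slack.

(1) and (2)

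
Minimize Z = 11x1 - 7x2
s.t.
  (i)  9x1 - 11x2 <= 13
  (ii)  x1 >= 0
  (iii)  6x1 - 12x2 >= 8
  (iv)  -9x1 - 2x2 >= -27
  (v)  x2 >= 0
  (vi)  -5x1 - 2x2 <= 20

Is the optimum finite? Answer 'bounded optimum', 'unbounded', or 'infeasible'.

bounded optimum

Feasible corners and Z = 11x1 - 7x2:
  (34/21, 1/7) → Z = 353/21
  (13/9, 0) → Z = 143/9
  (4/3, 0) → Z = 44/3
The feasible region has finitely many vertices and no improving ray; the minimum is 44/3 at (4/3, 0).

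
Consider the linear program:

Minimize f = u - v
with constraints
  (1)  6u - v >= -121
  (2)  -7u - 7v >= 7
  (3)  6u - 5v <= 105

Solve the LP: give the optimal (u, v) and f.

Vertices and f = u - v:
  (-122/7, 115/7) → f = -237/7
  (-355/12, -113/2) → f = 323/12
  (100/11, -111/11) → f = 211/11

u = -122/7, v = 115/7, minimum f = -237/7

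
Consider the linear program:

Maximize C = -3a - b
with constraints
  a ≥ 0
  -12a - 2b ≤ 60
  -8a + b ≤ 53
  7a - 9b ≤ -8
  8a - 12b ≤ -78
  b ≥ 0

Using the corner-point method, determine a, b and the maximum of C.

a = 0, b = 13/2, maximum C = -13/2

Extreme points and C = -3a - b:
  (0, 53) → C = -53
  (0, 13/2) → C = -13/2
  (101/2, 241/6) → C = -575/3
The feasible region is unbounded (it extends along (9, 7), (1, 8)), but C strictly decreases along every unbounded feasible direction, so there is no improving ray and the maximum is attained at a vertex.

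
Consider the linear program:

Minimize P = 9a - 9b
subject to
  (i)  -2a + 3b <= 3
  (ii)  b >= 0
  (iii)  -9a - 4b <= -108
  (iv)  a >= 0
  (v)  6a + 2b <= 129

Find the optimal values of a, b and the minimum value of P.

Vertices and P = 9a - 9b:
  (312/35, 243/35) → P = 621/35
  (381/22, 138/11) → P = 945/22
  (12, 0) → P = 108
  (43/2, 0) → P = 387/2

a = 312/35, b = 243/35, minimum P = 621/35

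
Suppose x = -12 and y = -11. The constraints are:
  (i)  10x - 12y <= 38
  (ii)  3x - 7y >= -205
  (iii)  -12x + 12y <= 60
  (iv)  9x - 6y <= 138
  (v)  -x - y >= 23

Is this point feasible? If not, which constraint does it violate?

feasible

(i): 12 ≤ 38 ✓
(ii): 41 ≥ -205 ✓
(iii): 12 ≤ 60 ✓
(iv): -42 ≤ 138 ✓
(v): 23 ≥ 23 ✓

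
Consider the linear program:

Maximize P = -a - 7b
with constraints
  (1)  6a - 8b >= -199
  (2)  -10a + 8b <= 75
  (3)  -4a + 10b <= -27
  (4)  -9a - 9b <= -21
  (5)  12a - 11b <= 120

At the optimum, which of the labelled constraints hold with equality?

Corner points and P = -a - 7b:
  (151/42, -53/42) → P = 110/21
  (903/76, 39/19) → P = -105/4
  (19/3, -4) → P = 65/3

The maximum is at (19/3, -4). Substituting into each constraint, equality holds for (4) and (5); the remaining constraints have slack.

(4) and (5)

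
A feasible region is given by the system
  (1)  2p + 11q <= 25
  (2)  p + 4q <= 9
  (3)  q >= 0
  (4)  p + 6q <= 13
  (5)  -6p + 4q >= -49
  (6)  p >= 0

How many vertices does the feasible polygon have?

Intersecting each pair of boundary lines and keeping only the points that satisfy every inequality leaves:
  (1, 2)
  (58/7, 5/28)
  (49/6, 0)
  (0, 0)
  (0, 13/6)

5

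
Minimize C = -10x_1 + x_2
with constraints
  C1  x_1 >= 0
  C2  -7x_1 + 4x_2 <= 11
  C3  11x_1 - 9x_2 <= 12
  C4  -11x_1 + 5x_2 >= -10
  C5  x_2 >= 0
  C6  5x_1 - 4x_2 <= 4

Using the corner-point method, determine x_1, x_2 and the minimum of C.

Extreme points and C = -10x_1 + x_2:
  (0, 11/4) → C = 11/4
  (0, 0) → C = 0
  (95/9, 191/9) → C = -253/3
  (20/19, 6/19) → C = -194/19
  (4/5, 0) → C = -8

x_1 = 95/9, x_2 = 191/9, minimum C = -253/3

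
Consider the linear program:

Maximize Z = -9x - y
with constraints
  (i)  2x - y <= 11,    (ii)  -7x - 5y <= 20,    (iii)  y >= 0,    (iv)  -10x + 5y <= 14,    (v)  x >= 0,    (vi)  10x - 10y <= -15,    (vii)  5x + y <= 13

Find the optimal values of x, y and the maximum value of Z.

x = 0, y = 3/2, maximum Z = -3/2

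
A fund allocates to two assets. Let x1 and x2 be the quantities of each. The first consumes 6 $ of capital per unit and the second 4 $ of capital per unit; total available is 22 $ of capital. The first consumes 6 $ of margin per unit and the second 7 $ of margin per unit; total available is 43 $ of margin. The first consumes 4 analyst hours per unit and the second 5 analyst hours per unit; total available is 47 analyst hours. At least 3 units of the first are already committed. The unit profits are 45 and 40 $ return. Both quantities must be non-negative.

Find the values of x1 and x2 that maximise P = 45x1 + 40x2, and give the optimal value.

x1 = 3, x2 = 1, maximum P = 175

Feasible corners and P = 45x1 + 40x2:
  (11/3, 0) → P = 165
  (3, 0) → P = 135
  (3, 1) → P = 175

The optimum lies where 6x1 + 4x2 = 22 and x1 = 3.
Solving simultaneously gives x1 = 3, x2 = 1.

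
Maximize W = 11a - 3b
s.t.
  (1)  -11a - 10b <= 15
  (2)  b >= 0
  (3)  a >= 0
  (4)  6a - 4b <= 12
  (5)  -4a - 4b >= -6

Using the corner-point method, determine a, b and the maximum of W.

a = 3/2, b = 0, maximum W = 33/2

Corner points and W = 11a - 3b:
  (0, 0) → W = 0
  (3/2, 0) → W = 33/2
  (0, 3/2) → W = -9/2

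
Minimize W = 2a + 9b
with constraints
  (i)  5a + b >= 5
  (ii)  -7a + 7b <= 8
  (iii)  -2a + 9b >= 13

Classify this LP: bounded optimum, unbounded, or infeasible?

Vertices and W = 2a + 9b:
  (9/14, 25/14) → W = 243/14
  (32/47, 75/47) → W = 739/47
The feasible region has finitely many vertices and no improving ray; the minimum is 739/47 at (32/47, 75/47).

bounded optimum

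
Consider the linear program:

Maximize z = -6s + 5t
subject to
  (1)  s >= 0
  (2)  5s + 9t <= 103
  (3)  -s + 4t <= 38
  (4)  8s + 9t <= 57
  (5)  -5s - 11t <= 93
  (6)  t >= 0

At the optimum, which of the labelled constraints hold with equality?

Extreme points and z = -6s + 5t:
  (0, 19/3) → z = 95/3
  (0, 0) → z = 0
  (57/8, 0) → z = -171/4

The maximum is at (0, 19/3). Substituting into each constraint, equality holds for (1) and (4); the remaining constraints have slack.

(1) and (4)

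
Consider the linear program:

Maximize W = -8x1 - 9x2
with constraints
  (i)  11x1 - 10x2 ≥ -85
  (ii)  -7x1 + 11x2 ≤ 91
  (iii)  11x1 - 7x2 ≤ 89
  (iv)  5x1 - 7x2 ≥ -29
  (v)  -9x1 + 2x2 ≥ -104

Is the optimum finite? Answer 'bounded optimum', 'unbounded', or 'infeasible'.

From the feasible point (-305/27, -106/27), moving in the direction (-7, -11) keeps every constraint satisfied while W increases without bound.

unbounded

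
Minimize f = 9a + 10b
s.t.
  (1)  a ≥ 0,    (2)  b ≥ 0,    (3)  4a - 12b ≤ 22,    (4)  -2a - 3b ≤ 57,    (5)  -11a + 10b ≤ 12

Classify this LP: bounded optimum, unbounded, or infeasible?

Vertices and f = 9a + 10b:
  (0, 0) → f = 0
  (0, 6/5) → f = 12
  (11/2, 0) → f = 99/2
The feasible region has finitely many vertices and no improving ray; the minimum is 0 at (0, 0).

bounded optimum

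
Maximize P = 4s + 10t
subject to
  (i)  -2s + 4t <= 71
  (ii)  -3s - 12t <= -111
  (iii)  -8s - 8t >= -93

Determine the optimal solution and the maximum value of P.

Feasible corners and P = 4s + 10t:
  (-34/3, 145/12) → P = 151/2
  (-49/12, 377/24) → P = 563/4
  (19/6, 203/24) → P = 389/4

The optimum lies where -2s + 4t = 71 and -8s - 8t = -93.
Solving simultaneously gives s = -49/12, t = 377/24.

s = -49/12, t = 377/24, maximum P = 563/4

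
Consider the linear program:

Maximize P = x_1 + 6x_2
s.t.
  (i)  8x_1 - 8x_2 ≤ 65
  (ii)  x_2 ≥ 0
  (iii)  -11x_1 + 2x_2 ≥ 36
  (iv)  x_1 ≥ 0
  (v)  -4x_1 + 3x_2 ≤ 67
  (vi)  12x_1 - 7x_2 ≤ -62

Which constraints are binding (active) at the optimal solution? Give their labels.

(iii) and (v)

Corner points and P = x_1 + 6x_2:
  (0, 18) → P = 108
  (26/25, 593/25) → P = 3584/25
  (0, 67/3) → P = 134

The maximum is at (26/25, 593/25). Substituting into each constraint, equality holds for (iii) and (v); the remaining constraints have slack.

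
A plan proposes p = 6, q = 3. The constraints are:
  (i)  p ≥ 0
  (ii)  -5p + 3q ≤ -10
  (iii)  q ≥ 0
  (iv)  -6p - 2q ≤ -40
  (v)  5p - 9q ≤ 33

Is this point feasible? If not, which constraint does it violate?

feasible

(i): 6 ≥ 0 ✓
(ii): -21 ≤ -10 ✓
(iii): 3 ≥ 0 ✓
(iv): -42 ≤ -40 ✓
(v): 3 ≤ 33 ✓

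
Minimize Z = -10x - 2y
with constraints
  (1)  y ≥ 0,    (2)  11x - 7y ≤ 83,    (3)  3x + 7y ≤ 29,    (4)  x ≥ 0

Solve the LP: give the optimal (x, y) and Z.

Corner points and Z = -10x - 2y:
  (83/11, 0) → Z = -830/11
  (0, 0) → Z = 0
  (8, 5/7) → Z = -570/7
  (0, 29/7) → Z = -58/7

x = 8, y = 5/7, minimum Z = -570/7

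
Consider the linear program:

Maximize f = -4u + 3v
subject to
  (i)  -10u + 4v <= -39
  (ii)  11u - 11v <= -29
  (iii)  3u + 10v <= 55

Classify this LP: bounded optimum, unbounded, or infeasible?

infeasible

The boundaries -10u + 4v = -39 and 11u - 11v = -29 meet at (545/66, 719/66), but that point violates 3u + 10v ≤ 55. Every candidate vertex is excluded by some other constraint, so the feasible region is empty.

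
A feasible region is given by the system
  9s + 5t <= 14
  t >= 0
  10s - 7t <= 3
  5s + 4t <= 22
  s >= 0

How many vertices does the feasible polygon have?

4

Of the 10 pairwise boundary intersections, those satisfying every inequality are:
  (1, 1)
  (0, 14/5)
  (3/10, 0)
  (0, 0)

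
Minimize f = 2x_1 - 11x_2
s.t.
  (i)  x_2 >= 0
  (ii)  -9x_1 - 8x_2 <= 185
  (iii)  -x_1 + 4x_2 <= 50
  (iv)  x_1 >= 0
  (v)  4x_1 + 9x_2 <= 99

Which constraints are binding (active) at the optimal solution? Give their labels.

(iv) and (v)

Extreme points and f = 2x_1 - 11x_2:
  (0, 0) → f = 0
  (99/4, 0) → f = 99/2
  (0, 11) → f = -121

The minimum is at (0, 11). Substituting into each constraint, equality holds for (iv) and (v); the remaining constraints have slack.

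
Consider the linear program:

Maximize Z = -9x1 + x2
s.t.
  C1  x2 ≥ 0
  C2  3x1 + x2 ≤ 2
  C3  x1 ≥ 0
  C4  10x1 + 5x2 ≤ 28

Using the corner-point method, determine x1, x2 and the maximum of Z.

At the optimal vertex, 3x1 + x2 = 2 and x1 = 0.
Solving simultaneously gives x1 = 0, x2 = 2.

x1 = 0, x2 = 2, maximum Z = 2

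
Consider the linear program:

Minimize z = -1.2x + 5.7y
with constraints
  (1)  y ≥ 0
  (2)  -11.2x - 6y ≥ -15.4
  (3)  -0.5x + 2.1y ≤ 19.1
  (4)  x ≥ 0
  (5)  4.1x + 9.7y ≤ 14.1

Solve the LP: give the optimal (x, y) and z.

x = 1.375, y = 0, minimum z = -1.65

Extreme points and z = -1.2x + 5.7y:
  (11/8, 0) → z = -33/20
  (0, 0) → z = 0
  (3239/4202, 4739/4202) → z = 46251/8404
  (0, 141/97) → z = 8037/970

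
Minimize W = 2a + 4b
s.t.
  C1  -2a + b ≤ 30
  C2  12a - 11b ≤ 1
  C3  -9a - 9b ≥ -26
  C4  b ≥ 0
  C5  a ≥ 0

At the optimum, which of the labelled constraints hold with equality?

C4 and C5

Feasible corners and W = 2a + 4b:
  (295/207, 101/69) → W = 1802/207
  (1/12, 0) → W = 1/6
  (0, 26/9) → W = 104/9
  (0, 0) → W = 0

The minimum is at (0, 0). Substituting into each constraint, equality holds for C4 and C5; the remaining constraints have slack.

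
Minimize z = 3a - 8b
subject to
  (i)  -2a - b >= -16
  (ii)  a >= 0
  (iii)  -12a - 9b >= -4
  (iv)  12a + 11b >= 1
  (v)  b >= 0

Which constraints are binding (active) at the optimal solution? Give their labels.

(ii) and (iii)

Vertices and z = 3a - 8b:
  (0, 4/9) → z = -32/9
  (0, 1/11) → z = -8/11
  (1/3, 0) → z = 1
  (1/12, 0) → z = 1/4

The minimum is at (0, 4/9). Substituting into each constraint, equality holds for (ii) and (iii); the remaining constraints have slack.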